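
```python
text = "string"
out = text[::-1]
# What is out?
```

text has length 6. The slice text[::-1] selects indices [5, 4, 3, 2, 1, 0] (5->'g', 4->'n', 3->'i', 2->'r', 1->'t', 0->'s'), giving 'gnirts'.

'gnirts'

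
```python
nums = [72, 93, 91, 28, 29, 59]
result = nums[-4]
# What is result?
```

nums has length 6. Negative index -4 maps to positive index 6 + (-4) = 2. nums[2] = 91.

91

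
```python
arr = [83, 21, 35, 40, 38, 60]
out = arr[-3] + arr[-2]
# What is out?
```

arr has length 6. Negative index -3 maps to positive index 6 + (-3) = 3. arr[3] = 40.
arr has length 6. Negative index -2 maps to positive index 6 + (-2) = 4. arr[4] = 38.
Sum: 40 + 38 = 78.

78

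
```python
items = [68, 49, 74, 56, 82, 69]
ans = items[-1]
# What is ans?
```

items has length 6. Negative index -1 maps to positive index 6 + (-1) = 5. items[5] = 69.

69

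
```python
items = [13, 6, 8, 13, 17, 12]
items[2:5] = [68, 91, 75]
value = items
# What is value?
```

items starts as [13, 6, 8, 13, 17, 12] (length 6). The slice items[2:5] covers indices [2, 3, 4] with values [8, 13, 17]. Replacing that slice with [68, 91, 75] (same length) produces [13, 6, 68, 91, 75, 12].

[13, 6, 68, 91, 75, 12]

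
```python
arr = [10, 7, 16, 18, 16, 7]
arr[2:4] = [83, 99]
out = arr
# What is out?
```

arr starts as [10, 7, 16, 18, 16, 7] (length 6). The slice arr[2:4] covers indices [2, 3] with values [16, 18]. Replacing that slice with [83, 99] (same length) produces [10, 7, 83, 99, 16, 7].

[10, 7, 83, 99, 16, 7]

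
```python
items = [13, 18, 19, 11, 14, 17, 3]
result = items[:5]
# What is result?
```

items has length 7. The slice items[:5] selects indices [0, 1, 2, 3, 4] (0->13, 1->18, 2->19, 3->11, 4->14), giving [13, 18, 19, 11, 14].

[13, 18, 19, 11, 14]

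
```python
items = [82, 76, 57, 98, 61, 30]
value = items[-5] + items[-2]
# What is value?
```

items has length 6. Negative index -5 maps to positive index 6 + (-5) = 1. items[1] = 76.
items has length 6. Negative index -2 maps to positive index 6 + (-2) = 4. items[4] = 61.
Sum: 76 + 61 = 137.

137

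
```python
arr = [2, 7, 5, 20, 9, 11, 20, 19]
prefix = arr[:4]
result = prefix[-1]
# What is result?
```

arr has length 8. The slice arr[:4] selects indices [0, 1, 2, 3] (0->2, 1->7, 2->5, 3->20), giving [2, 7, 5, 20]. So prefix = [2, 7, 5, 20]. Then prefix[-1] = 20.

20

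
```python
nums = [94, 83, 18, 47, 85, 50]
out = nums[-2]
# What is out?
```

nums has length 6. Negative index -2 maps to positive index 6 + (-2) = 4. nums[4] = 85.

85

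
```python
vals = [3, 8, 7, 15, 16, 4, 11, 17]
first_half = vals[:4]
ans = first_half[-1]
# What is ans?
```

vals has length 8. The slice vals[:4] selects indices [0, 1, 2, 3] (0->3, 1->8, 2->7, 3->15), giving [3, 8, 7, 15]. So first_half = [3, 8, 7, 15]. Then first_half[-1] = 15.

15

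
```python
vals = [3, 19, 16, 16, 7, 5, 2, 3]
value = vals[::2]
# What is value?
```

vals has length 8. The slice vals[::2] selects indices [0, 2, 4, 6] (0->3, 2->16, 4->7, 6->2), giving [3, 16, 7, 2].

[3, 16, 7, 2]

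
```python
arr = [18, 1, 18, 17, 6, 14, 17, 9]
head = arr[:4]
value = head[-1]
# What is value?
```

arr has length 8. The slice arr[:4] selects indices [0, 1, 2, 3] (0->18, 1->1, 2->18, 3->17), giving [18, 1, 18, 17]. So head = [18, 1, 18, 17]. Then head[-1] = 17.

17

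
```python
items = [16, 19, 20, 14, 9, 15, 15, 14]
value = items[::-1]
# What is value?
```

items has length 8. The slice items[::-1] selects indices [7, 6, 5, 4, 3, 2, 1, 0] (7->14, 6->15, 5->15, 4->9, 3->14, 2->20, 1->19, 0->16), giving [14, 15, 15, 9, 14, 20, 19, 16].

[14, 15, 15, 9, 14, 20, 19, 16]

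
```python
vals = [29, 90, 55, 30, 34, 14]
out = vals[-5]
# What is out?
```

vals has length 6. Negative index -5 maps to positive index 6 + (-5) = 1. vals[1] = 90.

90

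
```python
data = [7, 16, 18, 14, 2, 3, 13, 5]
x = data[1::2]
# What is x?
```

data has length 8. The slice data[1::2] selects indices [1, 3, 5, 7] (1->16, 3->14, 5->3, 7->5), giving [16, 14, 3, 5].

[16, 14, 3, 5]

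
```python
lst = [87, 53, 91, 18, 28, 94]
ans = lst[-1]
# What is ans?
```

lst has length 6. Negative index -1 maps to positive index 6 + (-1) = 5. lst[5] = 94.

94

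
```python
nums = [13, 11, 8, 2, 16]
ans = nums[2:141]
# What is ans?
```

nums has length 5. The slice nums[2:141] selects indices [2, 3, 4] (2->8, 3->2, 4->16), giving [8, 2, 16].

[8, 2, 16]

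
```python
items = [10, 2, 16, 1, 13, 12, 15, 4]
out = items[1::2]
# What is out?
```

items has length 8. The slice items[1::2] selects indices [1, 3, 5, 7] (1->2, 3->1, 5->12, 7->4), giving [2, 1, 12, 4].

[2, 1, 12, 4]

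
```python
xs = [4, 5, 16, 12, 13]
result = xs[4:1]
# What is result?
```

xs has length 5. The slice xs[4:1] resolves to an empty index range, so the result is [].

[]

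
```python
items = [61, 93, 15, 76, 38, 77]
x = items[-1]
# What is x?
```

items has length 6. Negative index -1 maps to positive index 6 + (-1) = 5. items[5] = 77.

77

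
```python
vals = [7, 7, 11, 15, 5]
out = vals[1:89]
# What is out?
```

vals has length 5. The slice vals[1:89] selects indices [1, 2, 3, 4] (1->7, 2->11, 3->15, 4->5), giving [7, 11, 15, 5].

[7, 11, 15, 5]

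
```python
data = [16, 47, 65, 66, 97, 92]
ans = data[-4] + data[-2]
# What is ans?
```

data has length 6. Negative index -4 maps to positive index 6 + (-4) = 2. data[2] = 65.
data has length 6. Negative index -2 maps to positive index 6 + (-2) = 4. data[4] = 97.
Sum: 65 + 97 = 162.

162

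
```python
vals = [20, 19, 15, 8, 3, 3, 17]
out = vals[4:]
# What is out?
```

vals has length 7. The slice vals[4:] selects indices [4, 5, 6] (4->3, 5->3, 6->17), giving [3, 3, 17].

[3, 3, 17]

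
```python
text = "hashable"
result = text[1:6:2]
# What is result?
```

text has length 8. The slice text[1:6:2] selects indices [1, 3, 5] (1->'a', 3->'h', 5->'b'), giving 'ahb'.

'ahb'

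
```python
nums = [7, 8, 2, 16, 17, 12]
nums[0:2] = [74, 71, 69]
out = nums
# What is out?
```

nums starts as [7, 8, 2, 16, 17, 12] (length 6). The slice nums[0:2] covers indices [0, 1] with values [7, 8]. Replacing that slice with [74, 71, 69] (different length) produces [74, 71, 69, 2, 16, 17, 12].

[74, 71, 69, 2, 16, 17, 12]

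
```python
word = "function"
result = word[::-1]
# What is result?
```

word has length 8. The slice word[::-1] selects indices [7, 6, 5, 4, 3, 2, 1, 0] (7->'n', 6->'o', 5->'i', 4->'t', 3->'c', 2->'n', 1->'u', 0->'f'), giving 'noitcnuf'.

'noitcnuf'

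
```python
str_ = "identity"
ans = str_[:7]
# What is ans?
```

str_ has length 8. The slice str_[:7] selects indices [0, 1, 2, 3, 4, 5, 6] (0->'i', 1->'d', 2->'e', 3->'n', 4->'t', 5->'i', 6->'t'), giving 'identit'.

'identit'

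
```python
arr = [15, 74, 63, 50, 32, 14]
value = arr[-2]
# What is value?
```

arr has length 6. Negative index -2 maps to positive index 6 + (-2) = 4. arr[4] = 32.

32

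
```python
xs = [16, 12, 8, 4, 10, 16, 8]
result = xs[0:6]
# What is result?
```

xs has length 7. The slice xs[0:6] selects indices [0, 1, 2, 3, 4, 5] (0->16, 1->12, 2->8, 3->4, 4->10, 5->16), giving [16, 12, 8, 4, 10, 16].

[16, 12, 8, 4, 10, 16]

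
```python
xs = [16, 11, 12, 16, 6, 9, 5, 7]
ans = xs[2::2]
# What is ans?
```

xs has length 8. The slice xs[2::2] selects indices [2, 4, 6] (2->12, 4->6, 6->5), giving [12, 6, 5].

[12, 6, 5]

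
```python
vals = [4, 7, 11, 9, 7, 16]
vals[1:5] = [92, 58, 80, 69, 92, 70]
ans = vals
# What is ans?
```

vals starts as [4, 7, 11, 9, 7, 16] (length 6). The slice vals[1:5] covers indices [1, 2, 3, 4] with values [7, 11, 9, 7]. Replacing that slice with [92, 58, 80, 69, 92, 70] (different length) produces [4, 92, 58, 80, 69, 92, 70, 16].

[4, 92, 58, 80, 69, 92, 70, 16]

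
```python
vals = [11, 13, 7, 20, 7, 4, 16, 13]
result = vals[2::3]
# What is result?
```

vals has length 8. The slice vals[2::3] selects indices [2, 5] (2->7, 5->4), giving [7, 4].

[7, 4]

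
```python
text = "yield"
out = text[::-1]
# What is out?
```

text has length 5. The slice text[::-1] selects indices [4, 3, 2, 1, 0] (4->'d', 3->'l', 2->'e', 1->'i', 0->'y'), giving 'dleiy'.

'dleiy'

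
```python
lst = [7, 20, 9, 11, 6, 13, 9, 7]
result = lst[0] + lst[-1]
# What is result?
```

lst has length 8. lst[0] = 7.
lst has length 8. Negative index -1 maps to positive index 8 + (-1) = 7. lst[7] = 7.
Sum: 7 + 7 = 14.

14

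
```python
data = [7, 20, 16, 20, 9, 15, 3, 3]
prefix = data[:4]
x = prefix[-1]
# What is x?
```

data has length 8. The slice data[:4] selects indices [0, 1, 2, 3] (0->7, 1->20, 2->16, 3->20), giving [7, 20, 16, 20]. So prefix = [7, 20, 16, 20]. Then prefix[-1] = 20.

20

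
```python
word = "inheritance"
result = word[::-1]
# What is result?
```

word has length 11. The slice word[::-1] selects indices [10, 9, 8, 7, 6, 5, 4, 3, 2, 1, 0] (10->'e', 9->'c', 8->'n', 7->'a', 6->'t', 5->'i', 4->'r', 3->'e', 2->'h', 1->'n', 0->'i'), giving 'ecnatirehni'.

'ecnatirehni'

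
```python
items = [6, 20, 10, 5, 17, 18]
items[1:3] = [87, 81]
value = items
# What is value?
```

items starts as [6, 20, 10, 5, 17, 18] (length 6). The slice items[1:3] covers indices [1, 2] with values [20, 10]. Replacing that slice with [87, 81] (same length) produces [6, 87, 81, 5, 17, 18].

[6, 87, 81, 5, 17, 18]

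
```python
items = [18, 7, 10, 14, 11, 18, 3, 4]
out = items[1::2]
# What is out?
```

items has length 8. The slice items[1::2] selects indices [1, 3, 5, 7] (1->7, 3->14, 5->18, 7->4), giving [7, 14, 18, 4].

[7, 14, 18, 4]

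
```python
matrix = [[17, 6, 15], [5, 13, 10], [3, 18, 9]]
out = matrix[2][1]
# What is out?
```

matrix[2] = [3, 18, 9]. Taking column 1 of that row yields 18.

18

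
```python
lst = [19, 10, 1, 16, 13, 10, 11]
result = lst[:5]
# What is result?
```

lst has length 7. The slice lst[:5] selects indices [0, 1, 2, 3, 4] (0->19, 1->10, 2->1, 3->16, 4->13), giving [19, 10, 1, 16, 13].

[19, 10, 1, 16, 13]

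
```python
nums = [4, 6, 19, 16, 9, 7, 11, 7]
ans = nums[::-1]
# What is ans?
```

nums has length 8. The slice nums[::-1] selects indices [7, 6, 5, 4, 3, 2, 1, 0] (7->7, 6->11, 5->7, 4->9, 3->16, 2->19, 1->6, 0->4), giving [7, 11, 7, 9, 16, 19, 6, 4].

[7, 11, 7, 9, 16, 19, 6, 4]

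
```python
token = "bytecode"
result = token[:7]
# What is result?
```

token has length 8. The slice token[:7] selects indices [0, 1, 2, 3, 4, 5, 6] (0->'b', 1->'y', 2->'t', 3->'e', 4->'c', 5->'o', 6->'d'), giving 'bytecod'.

'bytecod'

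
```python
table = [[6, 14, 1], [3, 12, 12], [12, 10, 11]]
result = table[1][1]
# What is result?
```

table[1] = [3, 12, 12]. Taking column 1 of that row yields 12.

12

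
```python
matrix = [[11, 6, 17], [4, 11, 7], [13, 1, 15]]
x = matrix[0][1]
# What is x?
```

matrix[0] = [11, 6, 17]. Taking column 1 of that row yields 6.

6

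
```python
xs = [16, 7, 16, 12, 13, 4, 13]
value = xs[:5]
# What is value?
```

xs has length 7. The slice xs[:5] selects indices [0, 1, 2, 3, 4] (0->16, 1->7, 2->16, 3->12, 4->13), giving [16, 7, 16, 12, 13].

[16, 7, 16, 12, 13]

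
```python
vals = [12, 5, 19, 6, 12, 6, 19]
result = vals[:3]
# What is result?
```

vals has length 7. The slice vals[:3] selects indices [0, 1, 2] (0->12, 1->5, 2->19), giving [12, 5, 19].

[12, 5, 19]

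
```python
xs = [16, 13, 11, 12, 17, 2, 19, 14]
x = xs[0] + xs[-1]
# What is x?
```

xs has length 8. xs[0] = 16.
xs has length 8. Negative index -1 maps to positive index 8 + (-1) = 7. xs[7] = 14.
Sum: 16 + 14 = 30.

30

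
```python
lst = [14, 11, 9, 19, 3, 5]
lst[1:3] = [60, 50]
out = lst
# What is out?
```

lst starts as [14, 11, 9, 19, 3, 5] (length 6). The slice lst[1:3] covers indices [1, 2] with values [11, 9]. Replacing that slice with [60, 50] (same length) produces [14, 60, 50, 19, 3, 5].

[14, 60, 50, 19, 3, 5]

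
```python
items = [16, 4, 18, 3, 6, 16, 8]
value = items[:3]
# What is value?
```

items has length 7. The slice items[:3] selects indices [0, 1, 2] (0->16, 1->4, 2->18), giving [16, 4, 18].

[16, 4, 18]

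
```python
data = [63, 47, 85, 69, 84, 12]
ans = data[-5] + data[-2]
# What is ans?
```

data has length 6. Negative index -5 maps to positive index 6 + (-5) = 1. data[1] = 47.
data has length 6. Negative index -2 maps to positive index 6 + (-2) = 4. data[4] = 84.
Sum: 47 + 84 = 131.

131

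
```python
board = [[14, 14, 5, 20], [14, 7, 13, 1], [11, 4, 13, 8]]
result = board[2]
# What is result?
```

board has 3 rows. Row 2 is [11, 4, 13, 8].

[11, 4, 13, 8]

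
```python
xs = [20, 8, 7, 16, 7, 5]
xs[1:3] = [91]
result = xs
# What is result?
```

xs starts as [20, 8, 7, 16, 7, 5] (length 6). The slice xs[1:3] covers indices [1, 2] with values [8, 7]. Replacing that slice with [91] (different length) produces [20, 91, 16, 7, 5].

[20, 91, 16, 7, 5]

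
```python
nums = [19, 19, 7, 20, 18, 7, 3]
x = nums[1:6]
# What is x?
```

nums has length 7. The slice nums[1:6] selects indices [1, 2, 3, 4, 5] (1->19, 2->7, 3->20, 4->18, 5->7), giving [19, 7, 20, 18, 7].

[19, 7, 20, 18, 7]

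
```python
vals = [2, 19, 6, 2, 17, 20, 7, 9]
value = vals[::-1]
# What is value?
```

vals has length 8. The slice vals[::-1] selects indices [7, 6, 5, 4, 3, 2, 1, 0] (7->9, 6->7, 5->20, 4->17, 3->2, 2->6, 1->19, 0->2), giving [9, 7, 20, 17, 2, 6, 19, 2].

[9, 7, 20, 17, 2, 6, 19, 2]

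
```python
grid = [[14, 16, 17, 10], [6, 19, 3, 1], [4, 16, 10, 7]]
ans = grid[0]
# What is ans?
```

grid has 3 rows. Row 0 is [14, 16, 17, 10].

[14, 16, 17, 10]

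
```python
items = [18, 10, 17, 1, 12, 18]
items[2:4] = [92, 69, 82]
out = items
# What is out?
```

items starts as [18, 10, 17, 1, 12, 18] (length 6). The slice items[2:4] covers indices [2, 3] with values [17, 1]. Replacing that slice with [92, 69, 82] (different length) produces [18, 10, 92, 69, 82, 12, 18].

[18, 10, 92, 69, 82, 12, 18]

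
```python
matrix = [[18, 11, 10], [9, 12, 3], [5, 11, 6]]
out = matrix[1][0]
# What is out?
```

matrix[1] = [9, 12, 3]. Taking column 0 of that row yields 9.

9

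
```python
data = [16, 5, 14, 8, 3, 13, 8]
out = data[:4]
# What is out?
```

data has length 7. The slice data[:4] selects indices [0, 1, 2, 3] (0->16, 1->5, 2->14, 3->8), giving [16, 5, 14, 8].

[16, 5, 14, 8]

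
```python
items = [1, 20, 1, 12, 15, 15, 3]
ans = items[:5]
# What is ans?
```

items has length 7. The slice items[:5] selects indices [0, 1, 2, 3, 4] (0->1, 1->20, 2->1, 3->12, 4->15), giving [1, 20, 1, 12, 15].

[1, 20, 1, 12, 15]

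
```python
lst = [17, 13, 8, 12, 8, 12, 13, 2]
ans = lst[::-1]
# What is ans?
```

lst has length 8. The slice lst[::-1] selects indices [7, 6, 5, 4, 3, 2, 1, 0] (7->2, 6->13, 5->12, 4->8, 3->12, 2->8, 1->13, 0->17), giving [2, 13, 12, 8, 12, 8, 13, 17].

[2, 13, 12, 8, 12, 8, 13, 17]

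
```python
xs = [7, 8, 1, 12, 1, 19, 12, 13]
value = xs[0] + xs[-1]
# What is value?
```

xs has length 8. xs[0] = 7.
xs has length 8. Negative index -1 maps to positive index 8 + (-1) = 7. xs[7] = 13.
Sum: 7 + 13 = 20.

20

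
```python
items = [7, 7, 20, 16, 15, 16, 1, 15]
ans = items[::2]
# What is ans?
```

items has length 8. The slice items[::2] selects indices [0, 2, 4, 6] (0->7, 2->20, 4->15, 6->1), giving [7, 20, 15, 1].

[7, 20, 15, 1]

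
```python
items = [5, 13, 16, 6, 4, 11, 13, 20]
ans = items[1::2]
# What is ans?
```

items has length 8. The slice items[1::2] selects indices [1, 3, 5, 7] (1->13, 3->6, 5->11, 7->20), giving [13, 6, 11, 20].

[13, 6, 11, 20]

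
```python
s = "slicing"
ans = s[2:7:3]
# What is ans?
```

s has length 7. The slice s[2:7:3] selects indices [2, 5] (2->'i', 5->'n'), giving 'in'.

'in'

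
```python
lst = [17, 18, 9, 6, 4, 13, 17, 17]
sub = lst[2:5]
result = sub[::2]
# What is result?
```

lst has length 8. The slice lst[2:5] selects indices [2, 3, 4] (2->9, 3->6, 4->4), giving [9, 6, 4]. So sub = [9, 6, 4]. sub has length 3. The slice sub[::2] selects indices [0, 2] (0->9, 2->4), giving [9, 4].

[9, 4]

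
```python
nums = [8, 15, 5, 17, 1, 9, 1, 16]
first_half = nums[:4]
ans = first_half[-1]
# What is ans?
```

nums has length 8. The slice nums[:4] selects indices [0, 1, 2, 3] (0->8, 1->15, 2->5, 3->17), giving [8, 15, 5, 17]. So first_half = [8, 15, 5, 17]. Then first_half[-1] = 17.

17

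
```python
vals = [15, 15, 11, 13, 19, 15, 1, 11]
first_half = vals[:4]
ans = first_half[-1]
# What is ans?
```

vals has length 8. The slice vals[:4] selects indices [0, 1, 2, 3] (0->15, 1->15, 2->11, 3->13), giving [15, 15, 11, 13]. So first_half = [15, 15, 11, 13]. Then first_half[-1] = 13.

13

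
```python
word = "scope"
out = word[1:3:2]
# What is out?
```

word has length 5. The slice word[1:3:2] selects indices [1] (1->'c'), giving 'c'.

'c'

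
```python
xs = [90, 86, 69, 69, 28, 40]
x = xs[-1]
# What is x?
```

xs has length 6. Negative index -1 maps to positive index 6 + (-1) = 5. xs[5] = 40.

40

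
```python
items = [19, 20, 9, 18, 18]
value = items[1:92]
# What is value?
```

items has length 5. The slice items[1:92] selects indices [1, 2, 3, 4] (1->20, 2->9, 3->18, 4->18), giving [20, 9, 18, 18].

[20, 9, 18, 18]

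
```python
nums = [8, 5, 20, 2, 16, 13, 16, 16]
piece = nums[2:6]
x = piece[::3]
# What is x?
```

nums has length 8. The slice nums[2:6] selects indices [2, 3, 4, 5] (2->20, 3->2, 4->16, 5->13), giving [20, 2, 16, 13]. So piece = [20, 2, 16, 13]. piece has length 4. The slice piece[::3] selects indices [0, 3] (0->20, 3->13), giving [20, 13].

[20, 13]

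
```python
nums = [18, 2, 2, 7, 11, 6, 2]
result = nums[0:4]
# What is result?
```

nums has length 7. The slice nums[0:4] selects indices [0, 1, 2, 3] (0->18, 1->2, 2->2, 3->7), giving [18, 2, 2, 7].

[18, 2, 2, 7]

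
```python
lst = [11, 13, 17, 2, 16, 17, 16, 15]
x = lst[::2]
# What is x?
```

lst has length 8. The slice lst[::2] selects indices [0, 2, 4, 6] (0->11, 2->17, 4->16, 6->16), giving [11, 17, 16, 16].

[11, 17, 16, 16]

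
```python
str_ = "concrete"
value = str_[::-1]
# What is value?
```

str_ has length 8. The slice str_[::-1] selects indices [7, 6, 5, 4, 3, 2, 1, 0] (7->'e', 6->'t', 5->'e', 4->'r', 3->'c', 2->'n', 1->'o', 0->'c'), giving 'etercnoc'.

'etercnoc'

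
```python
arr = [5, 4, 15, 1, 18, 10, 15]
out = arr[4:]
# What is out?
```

arr has length 7. The slice arr[4:] selects indices [4, 5, 6] (4->18, 5->10, 6->15), giving [18, 10, 15].

[18, 10, 15]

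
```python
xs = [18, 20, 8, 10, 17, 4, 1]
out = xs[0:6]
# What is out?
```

xs has length 7. The slice xs[0:6] selects indices [0, 1, 2, 3, 4, 5] (0->18, 1->20, 2->8, 3->10, 4->17, 5->4), giving [18, 20, 8, 10, 17, 4].

[18, 20, 8, 10, 17, 4]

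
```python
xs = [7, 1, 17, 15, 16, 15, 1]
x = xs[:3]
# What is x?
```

xs has length 7. The slice xs[:3] selects indices [0, 1, 2] (0->7, 1->1, 2->17), giving [7, 1, 17].

[7, 1, 17]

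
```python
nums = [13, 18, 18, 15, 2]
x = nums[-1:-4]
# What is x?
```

nums has length 5. The slice nums[-1:-4] resolves to an empty index range, so the result is [].

[]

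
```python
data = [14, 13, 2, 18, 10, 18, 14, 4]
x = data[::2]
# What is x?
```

data has length 8. The slice data[::2] selects indices [0, 2, 4, 6] (0->14, 2->2, 4->10, 6->14), giving [14, 2, 10, 14].

[14, 2, 10, 14]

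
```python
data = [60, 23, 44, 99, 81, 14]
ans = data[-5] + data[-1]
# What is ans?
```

data has length 6. Negative index -5 maps to positive index 6 + (-5) = 1. data[1] = 23.
data has length 6. Negative index -1 maps to positive index 6 + (-1) = 5. data[5] = 14.
Sum: 23 + 14 = 37.

37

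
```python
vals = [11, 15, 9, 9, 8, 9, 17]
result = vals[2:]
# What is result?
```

vals has length 7. The slice vals[2:] selects indices [2, 3, 4, 5, 6] (2->9, 3->9, 4->8, 5->9, 6->17), giving [9, 9, 8, 9, 17].

[9, 9, 8, 9, 17]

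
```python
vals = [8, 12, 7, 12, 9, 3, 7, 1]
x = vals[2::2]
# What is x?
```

vals has length 8. The slice vals[2::2] selects indices [2, 4, 6] (2->7, 4->9, 6->7), giving [7, 9, 7].

[7, 9, 7]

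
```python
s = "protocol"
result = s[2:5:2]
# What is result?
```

s has length 8. The slice s[2:5:2] selects indices [2, 4] (2->'o', 4->'o'), giving 'oo'.

'oo'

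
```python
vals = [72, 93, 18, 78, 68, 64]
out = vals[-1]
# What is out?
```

vals has length 6. Negative index -1 maps to positive index 6 + (-1) = 5. vals[5] = 64.

64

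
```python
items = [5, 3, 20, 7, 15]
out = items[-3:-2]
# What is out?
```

items has length 5. The slice items[-3:-2] selects indices [2] (2->20), giving [20].

[20]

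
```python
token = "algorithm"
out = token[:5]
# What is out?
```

token has length 9. The slice token[:5] selects indices [0, 1, 2, 3, 4] (0->'a', 1->'l', 2->'g', 3->'o', 4->'r'), giving 'algor'.

'algor'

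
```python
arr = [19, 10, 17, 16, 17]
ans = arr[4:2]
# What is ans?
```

arr has length 5. The slice arr[4:2] resolves to an empty index range, so the result is [].

[]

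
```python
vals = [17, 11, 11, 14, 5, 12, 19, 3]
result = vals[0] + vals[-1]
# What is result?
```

vals has length 8. vals[0] = 17.
vals has length 8. Negative index -1 maps to positive index 8 + (-1) = 7. vals[7] = 3.
Sum: 17 + 3 = 20.

20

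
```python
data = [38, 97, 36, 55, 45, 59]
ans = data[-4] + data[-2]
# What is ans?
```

data has length 6. Negative index -4 maps to positive index 6 + (-4) = 2. data[2] = 36.
data has length 6. Negative index -2 maps to positive index 6 + (-2) = 4. data[4] = 45.
Sum: 36 + 45 = 81.

81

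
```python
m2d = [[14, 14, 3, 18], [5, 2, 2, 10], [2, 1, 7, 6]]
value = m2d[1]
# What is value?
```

m2d has 3 rows. Row 1 is [5, 2, 2, 10].

[5, 2, 2, 10]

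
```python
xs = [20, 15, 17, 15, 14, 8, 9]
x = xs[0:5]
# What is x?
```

xs has length 7. The slice xs[0:5] selects indices [0, 1, 2, 3, 4] (0->20, 1->15, 2->17, 3->15, 4->14), giving [20, 15, 17, 15, 14].

[20, 15, 17, 15, 14]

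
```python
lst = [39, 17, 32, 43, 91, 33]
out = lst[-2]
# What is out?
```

lst has length 6. Negative index -2 maps to positive index 6 + (-2) = 4. lst[4] = 91.

91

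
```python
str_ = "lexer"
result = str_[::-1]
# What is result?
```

str_ has length 5. The slice str_[::-1] selects indices [4, 3, 2, 1, 0] (4->'r', 3->'e', 2->'x', 1->'e', 0->'l'), giving 'rexel'.

'rexel'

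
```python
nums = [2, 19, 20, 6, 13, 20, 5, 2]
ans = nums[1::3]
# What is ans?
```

nums has length 8. The slice nums[1::3] selects indices [1, 4, 7] (1->19, 4->13, 7->2), giving [19, 13, 2].

[19, 13, 2]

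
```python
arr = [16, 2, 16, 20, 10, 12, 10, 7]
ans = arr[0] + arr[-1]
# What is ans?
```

arr has length 8. arr[0] = 16.
arr has length 8. Negative index -1 maps to positive index 8 + (-1) = 7. arr[7] = 7.
Sum: 16 + 7 = 23.

23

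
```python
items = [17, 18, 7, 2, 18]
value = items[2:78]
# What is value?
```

items has length 5. The slice items[2:78] selects indices [2, 3, 4] (2->7, 3->2, 4->18), giving [7, 2, 18].

[7, 2, 18]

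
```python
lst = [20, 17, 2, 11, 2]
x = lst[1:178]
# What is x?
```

lst has length 5. The slice lst[1:178] selects indices [1, 2, 3, 4] (1->17, 2->2, 3->11, 4->2), giving [17, 2, 11, 2].

[17, 2, 11, 2]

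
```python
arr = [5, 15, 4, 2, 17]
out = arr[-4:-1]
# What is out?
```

arr has length 5. The slice arr[-4:-1] selects indices [1, 2, 3] (1->15, 2->4, 3->2), giving [15, 4, 2].

[15, 4, 2]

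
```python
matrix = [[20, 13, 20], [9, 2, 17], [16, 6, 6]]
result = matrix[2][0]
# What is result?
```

matrix[2] = [16, 6, 6]. Taking column 0 of that row yields 16.

16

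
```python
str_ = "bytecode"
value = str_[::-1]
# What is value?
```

str_ has length 8. The slice str_[::-1] selects indices [7, 6, 5, 4, 3, 2, 1, 0] (7->'e', 6->'d', 5->'o', 4->'c', 3->'e', 2->'t', 1->'y', 0->'b'), giving 'edocetyb'.

'edocetyb'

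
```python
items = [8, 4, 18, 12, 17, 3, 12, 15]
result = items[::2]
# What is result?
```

items has length 8. The slice items[::2] selects indices [0, 2, 4, 6] (0->8, 2->18, 4->17, 6->12), giving [8, 18, 17, 12].

[8, 18, 17, 12]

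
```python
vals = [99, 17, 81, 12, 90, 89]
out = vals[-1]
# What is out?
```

vals has length 6. Negative index -1 maps to positive index 6 + (-1) = 5. vals[5] = 89.

89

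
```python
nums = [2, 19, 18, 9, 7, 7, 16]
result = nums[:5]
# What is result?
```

nums has length 7. The slice nums[:5] selects indices [0, 1, 2, 3, 4] (0->2, 1->19, 2->18, 3->9, 4->7), giving [2, 19, 18, 9, 7].

[2, 19, 18, 9, 7]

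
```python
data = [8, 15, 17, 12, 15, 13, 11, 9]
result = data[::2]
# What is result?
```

data has length 8. The slice data[::2] selects indices [0, 2, 4, 6] (0->8, 2->17, 4->15, 6->11), giving [8, 17, 15, 11].

[8, 17, 15, 11]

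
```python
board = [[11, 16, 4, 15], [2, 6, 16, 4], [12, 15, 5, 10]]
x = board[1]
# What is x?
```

board has 3 rows. Row 1 is [2, 6, 16, 4].

[2, 6, 16, 4]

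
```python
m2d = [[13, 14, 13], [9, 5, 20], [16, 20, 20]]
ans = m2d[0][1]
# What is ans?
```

m2d[0] = [13, 14, 13]. Taking column 1 of that row yields 14.

14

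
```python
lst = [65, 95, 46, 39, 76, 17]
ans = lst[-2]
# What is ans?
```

lst has length 6. Negative index -2 maps to positive index 6 + (-2) = 4. lst[4] = 76.

76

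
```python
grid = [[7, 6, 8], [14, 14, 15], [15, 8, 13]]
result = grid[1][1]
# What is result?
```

grid[1] = [14, 14, 15]. Taking column 1 of that row yields 14.

14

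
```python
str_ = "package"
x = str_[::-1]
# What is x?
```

str_ has length 7. The slice str_[::-1] selects indices [6, 5, 4, 3, 2, 1, 0] (6->'e', 5->'g', 4->'a', 3->'k', 2->'c', 1->'a', 0->'p'), giving 'egakcap'.

'egakcap'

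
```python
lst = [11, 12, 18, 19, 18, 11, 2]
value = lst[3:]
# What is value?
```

lst has length 7. The slice lst[3:] selects indices [3, 4, 5, 6] (3->19, 4->18, 5->11, 6->2), giving [19, 18, 11, 2].

[19, 18, 11, 2]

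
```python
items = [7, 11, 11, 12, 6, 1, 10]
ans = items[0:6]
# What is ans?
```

items has length 7. The slice items[0:6] selects indices [0, 1, 2, 3, 4, 5] (0->7, 1->11, 2->11, 3->12, 4->6, 5->1), giving [7, 11, 11, 12, 6, 1].

[7, 11, 11, 12, 6, 1]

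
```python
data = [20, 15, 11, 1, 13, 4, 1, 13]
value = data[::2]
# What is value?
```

data has length 8. The slice data[::2] selects indices [0, 2, 4, 6] (0->20, 2->11, 4->13, 6->1), giving [20, 11, 13, 1].

[20, 11, 13, 1]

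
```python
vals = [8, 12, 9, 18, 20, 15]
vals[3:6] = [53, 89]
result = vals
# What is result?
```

vals starts as [8, 12, 9, 18, 20, 15] (length 6). The slice vals[3:6] covers indices [3, 4, 5] with values [18, 20, 15]. Replacing that slice with [53, 89] (different length) produces [8, 12, 9, 53, 89].

[8, 12, 9, 53, 89]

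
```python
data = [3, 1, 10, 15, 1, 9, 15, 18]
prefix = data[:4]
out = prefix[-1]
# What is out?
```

data has length 8. The slice data[:4] selects indices [0, 1, 2, 3] (0->3, 1->1, 2->10, 3->15), giving [3, 1, 10, 15]. So prefix = [3, 1, 10, 15]. Then prefix[-1] = 15.

15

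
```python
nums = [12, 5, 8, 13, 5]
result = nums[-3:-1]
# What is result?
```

nums has length 5. The slice nums[-3:-1] selects indices [2, 3] (2->8, 3->13), giving [8, 13].

[8, 13]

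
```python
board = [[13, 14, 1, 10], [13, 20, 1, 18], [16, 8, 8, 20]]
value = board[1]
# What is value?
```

board has 3 rows. Row 1 is [13, 20, 1, 18].

[13, 20, 1, 18]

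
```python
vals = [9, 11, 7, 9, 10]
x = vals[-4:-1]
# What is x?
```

vals has length 5. The slice vals[-4:-1] selects indices [1, 2, 3] (1->11, 2->7, 3->9), giving [11, 7, 9].

[11, 7, 9]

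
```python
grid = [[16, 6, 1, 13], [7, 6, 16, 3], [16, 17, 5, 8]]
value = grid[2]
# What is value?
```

grid has 3 rows. Row 2 is [16, 17, 5, 8].

[16, 17, 5, 8]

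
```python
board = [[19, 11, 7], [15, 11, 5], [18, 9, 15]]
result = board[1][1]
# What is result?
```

board[1] = [15, 11, 5]. Taking column 1 of that row yields 11.

11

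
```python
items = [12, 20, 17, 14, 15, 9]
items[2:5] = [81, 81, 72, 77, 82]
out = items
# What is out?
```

items starts as [12, 20, 17, 14, 15, 9] (length 6). The slice items[2:5] covers indices [2, 3, 4] with values [17, 14, 15]. Replacing that slice with [81, 81, 72, 77, 82] (different length) produces [12, 20, 81, 81, 72, 77, 82, 9].

[12, 20, 81, 81, 72, 77, 82, 9]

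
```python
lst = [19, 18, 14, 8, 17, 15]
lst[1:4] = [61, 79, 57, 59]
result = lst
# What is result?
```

lst starts as [19, 18, 14, 8, 17, 15] (length 6). The slice lst[1:4] covers indices [1, 2, 3] with values [18, 14, 8]. Replacing that slice with [61, 79, 57, 59] (different length) produces [19, 61, 79, 57, 59, 17, 15].

[19, 61, 79, 57, 59, 17, 15]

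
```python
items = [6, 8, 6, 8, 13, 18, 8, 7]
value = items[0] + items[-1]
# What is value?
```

items has length 8. items[0] = 6.
items has length 8. Negative index -1 maps to positive index 8 + (-1) = 7. items[7] = 7.
Sum: 6 + 7 = 13.

13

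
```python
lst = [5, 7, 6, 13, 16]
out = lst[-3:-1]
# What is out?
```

lst has length 5. The slice lst[-3:-1] selects indices [2, 3] (2->6, 3->13), giving [6, 13].

[6, 13]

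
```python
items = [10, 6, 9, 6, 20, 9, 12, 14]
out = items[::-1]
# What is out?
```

items has length 8. The slice items[::-1] selects indices [7, 6, 5, 4, 3, 2, 1, 0] (7->14, 6->12, 5->9, 4->20, 3->6, 2->9, 1->6, 0->10), giving [14, 12, 9, 20, 6, 9, 6, 10].

[14, 12, 9, 20, 6, 9, 6, 10]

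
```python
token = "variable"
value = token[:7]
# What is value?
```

token has length 8. The slice token[:7] selects indices [0, 1, 2, 3, 4, 5, 6] (0->'v', 1->'a', 2->'r', 3->'i', 4->'a', 5->'b', 6->'l'), giving 'variabl'.

'variabl'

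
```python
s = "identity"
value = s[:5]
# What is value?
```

s has length 8. The slice s[:5] selects indices [0, 1, 2, 3, 4] (0->'i', 1->'d', 2->'e', 3->'n', 4->'t'), giving 'ident'.

'ident'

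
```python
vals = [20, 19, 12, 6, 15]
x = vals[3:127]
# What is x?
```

vals has length 5. The slice vals[3:127] selects indices [3, 4] (3->6, 4->15), giving [6, 15].

[6, 15]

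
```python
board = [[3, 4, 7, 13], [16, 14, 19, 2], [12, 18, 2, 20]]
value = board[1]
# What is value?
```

board has 3 rows. Row 1 is [16, 14, 19, 2].

[16, 14, 19, 2]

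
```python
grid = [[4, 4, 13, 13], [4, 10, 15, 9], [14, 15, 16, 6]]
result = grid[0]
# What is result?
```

grid has 3 rows. Row 0 is [4, 4, 13, 13].

[4, 4, 13, 13]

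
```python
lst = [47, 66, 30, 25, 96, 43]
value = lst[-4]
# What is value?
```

lst has length 6. Negative index -4 maps to positive index 6 + (-4) = 2. lst[2] = 30.

30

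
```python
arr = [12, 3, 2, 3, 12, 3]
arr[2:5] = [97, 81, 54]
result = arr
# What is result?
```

arr starts as [12, 3, 2, 3, 12, 3] (length 6). The slice arr[2:5] covers indices [2, 3, 4] with values [2, 3, 12]. Replacing that slice with [97, 81, 54] (same length) produces [12, 3, 97, 81, 54, 3].

[12, 3, 97, 81, 54, 3]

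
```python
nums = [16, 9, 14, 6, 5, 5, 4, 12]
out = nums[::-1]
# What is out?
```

nums has length 8. The slice nums[::-1] selects indices [7, 6, 5, 4, 3, 2, 1, 0] (7->12, 6->4, 5->5, 4->5, 3->6, 2->14, 1->9, 0->16), giving [12, 4, 5, 5, 6, 14, 9, 16].

[12, 4, 5, 5, 6, 14, 9, 16]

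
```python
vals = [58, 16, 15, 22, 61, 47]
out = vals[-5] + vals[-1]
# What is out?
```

vals has length 6. Negative index -5 maps to positive index 6 + (-5) = 1. vals[1] = 16.
vals has length 6. Negative index -1 maps to positive index 6 + (-1) = 5. vals[5] = 47.
Sum: 16 + 47 = 63.

63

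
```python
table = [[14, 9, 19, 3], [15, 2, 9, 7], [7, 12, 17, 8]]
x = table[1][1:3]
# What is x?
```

table[1] = [15, 2, 9, 7]. table[1] has length 4. The slice table[1][1:3] selects indices [1, 2] (1->2, 2->9), giving [2, 9].

[2, 9]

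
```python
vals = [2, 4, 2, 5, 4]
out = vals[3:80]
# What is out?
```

vals has length 5. The slice vals[3:80] selects indices [3, 4] (3->5, 4->4), giving [5, 4].

[5, 4]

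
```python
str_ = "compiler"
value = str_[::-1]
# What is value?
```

str_ has length 8. The slice str_[::-1] selects indices [7, 6, 5, 4, 3, 2, 1, 0] (7->'r', 6->'e', 5->'l', 4->'i', 3->'p', 2->'m', 1->'o', 0->'c'), giving 'relipmoc'.

'relipmoc'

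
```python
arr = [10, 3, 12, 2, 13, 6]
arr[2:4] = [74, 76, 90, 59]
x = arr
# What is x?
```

arr starts as [10, 3, 12, 2, 13, 6] (length 6). The slice arr[2:4] covers indices [2, 3] with values [12, 2]. Replacing that slice with [74, 76, 90, 59] (different length) produces [10, 3, 74, 76, 90, 59, 13, 6].

[10, 3, 74, 76, 90, 59, 13, 6]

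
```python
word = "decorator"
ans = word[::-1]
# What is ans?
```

word has length 9. The slice word[::-1] selects indices [8, 7, 6, 5, 4, 3, 2, 1, 0] (8->'r', 7->'o', 6->'t', 5->'a', 4->'r', 3->'o', 2->'c', 1->'e', 0->'d'), giving 'rotaroced'.

'rotaroced'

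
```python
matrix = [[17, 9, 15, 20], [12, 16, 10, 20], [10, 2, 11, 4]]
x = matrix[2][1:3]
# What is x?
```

matrix[2] = [10, 2, 11, 4]. matrix[2] has length 4. The slice matrix[2][1:3] selects indices [1, 2] (1->2, 2->11), giving [2, 11].

[2, 11]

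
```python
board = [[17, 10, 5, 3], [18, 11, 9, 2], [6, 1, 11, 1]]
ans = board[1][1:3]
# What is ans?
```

board[1] = [18, 11, 9, 2]. board[1] has length 4. The slice board[1][1:3] selects indices [1, 2] (1->11, 2->9), giving [11, 9].

[11, 9]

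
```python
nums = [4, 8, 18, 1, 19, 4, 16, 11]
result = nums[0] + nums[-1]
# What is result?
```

nums has length 8. nums[0] = 4.
nums has length 8. Negative index -1 maps to positive index 8 + (-1) = 7. nums[7] = 11.
Sum: 4 + 11 = 15.

15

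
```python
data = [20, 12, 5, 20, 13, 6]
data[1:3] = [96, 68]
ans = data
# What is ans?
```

data starts as [20, 12, 5, 20, 13, 6] (length 6). The slice data[1:3] covers indices [1, 2] with values [12, 5]. Replacing that slice with [96, 68] (same length) produces [20, 96, 68, 20, 13, 6].

[20, 96, 68, 20, 13, 6]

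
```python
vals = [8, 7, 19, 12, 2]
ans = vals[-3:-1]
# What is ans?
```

vals has length 5. The slice vals[-3:-1] selects indices [2, 3] (2->19, 3->12), giving [19, 12].

[19, 12]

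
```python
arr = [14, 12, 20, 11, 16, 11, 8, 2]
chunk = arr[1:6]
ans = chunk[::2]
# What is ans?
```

arr has length 8. The slice arr[1:6] selects indices [1, 2, 3, 4, 5] (1->12, 2->20, 3->11, 4->16, 5->11), giving [12, 20, 11, 16, 11]. So chunk = [12, 20, 11, 16, 11]. chunk has length 5. The slice chunk[::2] selects indices [0, 2, 4] (0->12, 2->11, 4->11), giving [12, 11, 11].

[12, 11, 11]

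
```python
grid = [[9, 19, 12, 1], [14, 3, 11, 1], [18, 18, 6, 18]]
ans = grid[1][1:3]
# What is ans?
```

grid[1] = [14, 3, 11, 1]. grid[1] has length 4. The slice grid[1][1:3] selects indices [1, 2] (1->3, 2->11), giving [3, 11].

[3, 11]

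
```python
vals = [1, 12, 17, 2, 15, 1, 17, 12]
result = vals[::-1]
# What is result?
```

vals has length 8. The slice vals[::-1] selects indices [7, 6, 5, 4, 3, 2, 1, 0] (7->12, 6->17, 5->1, 4->15, 3->2, 2->17, 1->12, 0->1), giving [12, 17, 1, 15, 2, 17, 12, 1].

[12, 17, 1, 15, 2, 17, 12, 1]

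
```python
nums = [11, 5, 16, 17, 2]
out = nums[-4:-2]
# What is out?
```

nums has length 5. The slice nums[-4:-2] selects indices [1, 2] (1->5, 2->16), giving [5, 16].

[5, 16]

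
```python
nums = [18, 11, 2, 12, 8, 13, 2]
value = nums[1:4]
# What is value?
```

nums has length 7. The slice nums[1:4] selects indices [1, 2, 3] (1->11, 2->2, 3->12), giving [11, 2, 12].

[11, 2, 12]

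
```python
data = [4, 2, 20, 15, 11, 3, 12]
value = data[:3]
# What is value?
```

data has length 7. The slice data[:3] selects indices [0, 1, 2] (0->4, 1->2, 2->20), giving [4, 2, 20].

[4, 2, 20]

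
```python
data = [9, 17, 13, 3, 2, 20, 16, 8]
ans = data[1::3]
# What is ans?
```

data has length 8. The slice data[1::3] selects indices [1, 4, 7] (1->17, 4->2, 7->8), giving [17, 2, 8].

[17, 2, 8]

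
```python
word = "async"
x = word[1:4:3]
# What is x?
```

word has length 5. The slice word[1:4:3] selects indices [1] (1->'s'), giving 's'.

's'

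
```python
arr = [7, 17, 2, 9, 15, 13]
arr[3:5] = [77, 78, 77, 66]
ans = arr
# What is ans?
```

arr starts as [7, 17, 2, 9, 15, 13] (length 6). The slice arr[3:5] covers indices [3, 4] with values [9, 15]. Replacing that slice with [77, 78, 77, 66] (different length) produces [7, 17, 2, 77, 78, 77, 66, 13].

[7, 17, 2, 77, 78, 77, 66, 13]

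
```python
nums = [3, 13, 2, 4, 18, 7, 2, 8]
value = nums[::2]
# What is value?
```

nums has length 8. The slice nums[::2] selects indices [0, 2, 4, 6] (0->3, 2->2, 4->18, 6->2), giving [3, 2, 18, 2].

[3, 2, 18, 2]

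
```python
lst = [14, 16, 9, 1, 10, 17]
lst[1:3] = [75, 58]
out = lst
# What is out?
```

lst starts as [14, 16, 9, 1, 10, 17] (length 6). The slice lst[1:3] covers indices [1, 2] with values [16, 9]. Replacing that slice with [75, 58] (same length) produces [14, 75, 58, 1, 10, 17].

[14, 75, 58, 1, 10, 17]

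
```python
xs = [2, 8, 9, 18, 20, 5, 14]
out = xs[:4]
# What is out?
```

xs has length 7. The slice xs[:4] selects indices [0, 1, 2, 3] (0->2, 1->8, 2->9, 3->18), giving [2, 8, 9, 18].

[2, 8, 9, 18]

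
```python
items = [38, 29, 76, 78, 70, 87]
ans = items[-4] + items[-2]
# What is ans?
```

items has length 6. Negative index -4 maps to positive index 6 + (-4) = 2. items[2] = 76.
items has length 6. Negative index -2 maps to positive index 6 + (-2) = 4. items[4] = 70.
Sum: 76 + 70 = 146.

146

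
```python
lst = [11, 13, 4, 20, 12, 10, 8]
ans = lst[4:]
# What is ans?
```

lst has length 7. The slice lst[4:] selects indices [4, 5, 6] (4->12, 5->10, 6->8), giving [12, 10, 8].

[12, 10, 8]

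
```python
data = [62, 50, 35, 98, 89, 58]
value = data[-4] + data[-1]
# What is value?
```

data has length 6. Negative index -4 maps to positive index 6 + (-4) = 2. data[2] = 35.
data has length 6. Negative index -1 maps to positive index 6 + (-1) = 5. data[5] = 58.
Sum: 35 + 58 = 93.

93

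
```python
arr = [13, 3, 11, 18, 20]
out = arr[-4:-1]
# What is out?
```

arr has length 5. The slice arr[-4:-1] selects indices [1, 2, 3] (1->3, 2->11, 3->18), giving [3, 11, 18].

[3, 11, 18]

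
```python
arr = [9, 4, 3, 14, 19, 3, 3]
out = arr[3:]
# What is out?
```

arr has length 7. The slice arr[3:] selects indices [3, 4, 5, 6] (3->14, 4->19, 5->3, 6->3), giving [14, 19, 3, 3].

[14, 19, 3, 3]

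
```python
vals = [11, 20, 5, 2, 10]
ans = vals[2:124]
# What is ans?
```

vals has length 5. The slice vals[2:124] selects indices [2, 3, 4] (2->5, 3->2, 4->10), giving [5, 2, 10].

[5, 2, 10]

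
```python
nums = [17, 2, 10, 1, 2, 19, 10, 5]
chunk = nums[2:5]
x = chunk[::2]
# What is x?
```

nums has length 8. The slice nums[2:5] selects indices [2, 3, 4] (2->10, 3->1, 4->2), giving [10, 1, 2]. So chunk = [10, 1, 2]. chunk has length 3. The slice chunk[::2] selects indices [0, 2] (0->10, 2->2), giving [10, 2].

[10, 2]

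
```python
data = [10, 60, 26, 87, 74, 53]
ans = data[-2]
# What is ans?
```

data has length 6. Negative index -2 maps to positive index 6 + (-2) = 4. data[4] = 74.

74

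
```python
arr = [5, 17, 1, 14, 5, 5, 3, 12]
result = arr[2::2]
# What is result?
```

arr has length 8. The slice arr[2::2] selects indices [2, 4, 6] (2->1, 4->5, 6->3), giving [1, 5, 3].

[1, 5, 3]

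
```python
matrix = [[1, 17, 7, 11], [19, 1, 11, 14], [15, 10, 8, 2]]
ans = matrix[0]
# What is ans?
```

matrix has 3 rows. Row 0 is [1, 17, 7, 11].

[1, 17, 7, 11]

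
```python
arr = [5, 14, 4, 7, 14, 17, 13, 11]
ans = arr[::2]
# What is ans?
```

arr has length 8. The slice arr[::2] selects indices [0, 2, 4, 6] (0->5, 2->4, 4->14, 6->13), giving [5, 4, 14, 13].

[5, 4, 14, 13]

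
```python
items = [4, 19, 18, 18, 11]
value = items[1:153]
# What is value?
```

items has length 5. The slice items[1:153] selects indices [1, 2, 3, 4] (1->19, 2->18, 3->18, 4->11), giving [19, 18, 18, 11].

[19, 18, 18, 11]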